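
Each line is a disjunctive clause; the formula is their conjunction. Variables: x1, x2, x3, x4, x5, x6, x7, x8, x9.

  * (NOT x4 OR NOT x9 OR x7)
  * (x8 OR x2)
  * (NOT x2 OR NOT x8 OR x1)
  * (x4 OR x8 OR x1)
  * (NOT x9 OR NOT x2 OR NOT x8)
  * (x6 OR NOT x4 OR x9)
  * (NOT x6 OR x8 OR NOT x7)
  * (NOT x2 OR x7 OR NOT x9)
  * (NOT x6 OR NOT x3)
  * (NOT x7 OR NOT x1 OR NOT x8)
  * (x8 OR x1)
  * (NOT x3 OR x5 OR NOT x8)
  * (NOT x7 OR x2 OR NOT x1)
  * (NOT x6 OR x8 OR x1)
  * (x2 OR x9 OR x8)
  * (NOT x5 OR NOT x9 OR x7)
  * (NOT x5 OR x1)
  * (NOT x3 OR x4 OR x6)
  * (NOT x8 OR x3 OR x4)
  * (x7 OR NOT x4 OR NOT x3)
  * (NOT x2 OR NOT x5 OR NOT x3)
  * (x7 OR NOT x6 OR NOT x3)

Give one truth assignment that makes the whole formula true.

x1=T, x2=T, x3=F, x4=F, x5=T, x6=F, x7=F, x8=F, x9=F

Check each clause:
  1. (NOT x9 OR NOT x4 OR x7) — NOT x4 is true.
  2. (x2 OR x8) — x2 is true.
  3. (x1 OR NOT x8 OR NOT x2) — NOT x8 is true.
  4. (x8 OR x4 OR x1) — x1 is true.
  5. (NOT x9 OR NOT x8 OR NOT x2) — NOT x8 is true.
  6. (x9 OR x6 OR NOT x4) — NOT x4 is true.
  7. (x8 OR NOT x7 OR NOT x6) — NOT x7 is true.
  8. (NOT x9 OR x7 OR NOT x2) — NOT x9 is true.
  9. (NOT x6 OR NOT x3) — NOT x6 is true.
  10. (NOT x8 OR NOT x1 OR NOT x7) — NOT x8 is true.
  11. (x1 OR x8) — x1 is true.
  12. (x5 OR NOT x8 OR NOT x3) — NOT x8 is true.
  13. (NOT x1 OR x2 OR NOT x7) — NOT x7 is true.
  14. (x8 OR NOT x6 OR x1) — x1 is true.
  15. (x2 OR x9 OR x8) — x2 is true.
  16. (x7 OR NOT x9 OR NOT x5) — NOT x9 is true.
  17. (x1 OR NOT x5) — x1 is true.
  18. (x4 OR x6 OR NOT x3) — NOT x3 is true.
  19. (NOT x8 OR x3 OR x4) — NOT x8 is true.
  20. (NOT x4 OR NOT x3 OR x7) — NOT x4 is true.
  21. (NOT x2 OR NOT x5 OR NOT x3) — NOT x3 is true.
  22. (NOT x3 OR x7 OR NOT x6) — NOT x6 is true.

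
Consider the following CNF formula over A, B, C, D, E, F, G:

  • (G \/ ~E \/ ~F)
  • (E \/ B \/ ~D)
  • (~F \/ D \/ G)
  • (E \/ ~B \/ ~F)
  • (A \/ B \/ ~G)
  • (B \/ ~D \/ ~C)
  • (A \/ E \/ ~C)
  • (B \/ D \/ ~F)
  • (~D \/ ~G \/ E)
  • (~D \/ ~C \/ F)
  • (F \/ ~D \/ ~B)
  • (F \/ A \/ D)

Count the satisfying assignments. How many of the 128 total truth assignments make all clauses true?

28

Case analysis on D and F:
  D=1, F=1: 5 of the 32 assignments to (A,B,C,E,G) work.
  D=1, F=0: remaining (A,B,C,E,G) ∈ {(0,0,0,1,0); (1,0,0,1,0); (1,0,0,1,1)} — 3.
  D=0, F=1: remaining (A,B,C,E,G) ∈ {(0,1,0,1,1); (0,1,1,1,1); (1,1,0,1,1); (1,1,1,1,1)} — 4.
  D=0, F=0: forces A=1; B, C, E, G free → 2^4 = 16.
Total: 5 + 3 + 4 + 16 = 28.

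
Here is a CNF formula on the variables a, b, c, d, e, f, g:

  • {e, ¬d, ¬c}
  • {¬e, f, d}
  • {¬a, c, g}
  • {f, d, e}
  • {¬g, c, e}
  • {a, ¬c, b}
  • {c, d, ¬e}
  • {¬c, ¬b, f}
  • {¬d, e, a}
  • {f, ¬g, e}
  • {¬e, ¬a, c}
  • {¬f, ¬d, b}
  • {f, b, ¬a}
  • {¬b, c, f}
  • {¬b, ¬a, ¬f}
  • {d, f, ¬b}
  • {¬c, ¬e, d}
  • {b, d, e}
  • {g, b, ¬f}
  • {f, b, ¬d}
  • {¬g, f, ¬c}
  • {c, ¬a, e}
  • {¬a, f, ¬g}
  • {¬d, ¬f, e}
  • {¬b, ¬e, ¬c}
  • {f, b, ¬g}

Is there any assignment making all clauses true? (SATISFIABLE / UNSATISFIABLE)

Set a = False and propagate.
Set b = True and propagate.
For the remaining variables, c = False, d = True, e = True, f = True, g = False works.
So a=False  b=True  c=False  d=True  e=True  f=True  g=False is a satisfying assignment.

SATISFIABLE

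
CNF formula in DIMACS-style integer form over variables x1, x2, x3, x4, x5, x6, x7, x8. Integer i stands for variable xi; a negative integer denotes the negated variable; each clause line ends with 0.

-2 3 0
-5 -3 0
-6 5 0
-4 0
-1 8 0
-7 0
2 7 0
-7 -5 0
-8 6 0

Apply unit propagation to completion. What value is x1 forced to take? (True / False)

(!x4) stands alone — x4 = False.
(!x7) stands alone — x7 = False.
From (x7 || x2) and x7 = False: x2 = True.
In (!x2 || x3), !x2 is now false; x3 must hold, so x3 = True.
In (!x3 || !x5), !x3 is now false; !x5 must hold, so x5 = False.
From (x5 || !x6) and x5 = False: x6 = False.
In (x6 || !x8), x6 is now false; !x8 must hold, so x8 = False.
(!x1 || x8) with x8 = False leaves only !x1, so x1 = False.

False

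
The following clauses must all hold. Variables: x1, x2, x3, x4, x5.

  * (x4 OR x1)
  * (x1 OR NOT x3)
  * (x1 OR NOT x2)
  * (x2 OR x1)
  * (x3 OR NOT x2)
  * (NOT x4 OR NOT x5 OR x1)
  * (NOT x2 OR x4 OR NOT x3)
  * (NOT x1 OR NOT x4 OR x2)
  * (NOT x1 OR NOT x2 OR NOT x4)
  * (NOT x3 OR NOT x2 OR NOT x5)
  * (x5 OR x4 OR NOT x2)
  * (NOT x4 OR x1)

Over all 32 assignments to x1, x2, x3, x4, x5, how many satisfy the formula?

Satisfying assignments:
  x1=T x2=F x3=F x4=F x5=F
  x1=T x2=F x3=F x4=F x5=T
  x1=T x2=F x3=T x4=F x5=F
  x1=T x2=F x3=T x4=F x5=T
Count: 4.

4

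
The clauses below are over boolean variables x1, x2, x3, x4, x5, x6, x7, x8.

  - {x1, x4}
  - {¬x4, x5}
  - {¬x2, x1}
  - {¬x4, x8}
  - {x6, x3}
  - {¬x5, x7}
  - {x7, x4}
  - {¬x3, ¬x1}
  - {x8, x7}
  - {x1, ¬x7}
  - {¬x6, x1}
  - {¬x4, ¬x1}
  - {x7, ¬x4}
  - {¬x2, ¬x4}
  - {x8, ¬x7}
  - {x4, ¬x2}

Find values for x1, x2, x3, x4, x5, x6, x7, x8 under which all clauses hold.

x2 occurs only negated in the remaining clauses — set x2 = False.
Pure literal: x8 appears only positively; assign x8 = True.
Branch on x1: take x1 = True.
  then x3 is forced to False.
  then x6 is forced to True.
  then x4 is forced to False.
  then x7 is forced to True.
x5 is now unconstrained; take x5 = True.
Every clause has at least one true literal under this assignment.

x1=True, x2=False, x3=False, x4=False, x5=True, x6=True, x7=True, x8=True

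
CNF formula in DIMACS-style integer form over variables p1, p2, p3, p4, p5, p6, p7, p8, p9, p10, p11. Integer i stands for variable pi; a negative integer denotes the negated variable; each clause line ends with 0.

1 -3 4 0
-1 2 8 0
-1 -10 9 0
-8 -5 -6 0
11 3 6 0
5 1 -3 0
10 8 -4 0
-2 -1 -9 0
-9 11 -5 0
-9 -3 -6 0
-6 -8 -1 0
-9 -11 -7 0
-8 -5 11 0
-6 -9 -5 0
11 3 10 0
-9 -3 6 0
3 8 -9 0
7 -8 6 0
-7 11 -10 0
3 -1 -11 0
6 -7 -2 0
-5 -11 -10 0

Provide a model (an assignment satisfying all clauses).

p1=False, p2=False, p3=False, p4=True, p5=False, p6=True, p7=False, p8=True, p9=False, p10=True, p11=True

Check each clause:
  1. (p4 ∨ p1 ∨ ¬p3) — p4 is true.
  2. (p2 ∨ ¬p1 ∨ p8) — p8 is true.
  3. (¬p1 ∨ ¬p10 ∨ p9) — ¬p1 is true.
  4. (¬p6 ∨ ¬p5 ∨ ¬p8) — ¬p5 is true.
  5. (p3 ∨ p6 ∨ p11) — p11 is true.
  6. (p1 ∨ p5 ∨ ¬p3) — ¬p3 is true.
  7. (p8 ∨ ¬p4 ∨ p10) — p8 is true.
  8. (¬p2 ∨ ¬p9 ∨ ¬p1) — ¬p1 is true.
  9. (p11 ∨ ¬p9 ∨ ¬p5) — p11 is true.
  10. (¬p6 ∨ ¬p9 ∨ ¬p3) — ¬p3 is true.
  11. (¬p1 ∨ ¬p6 ∨ ¬p8) — ¬p1 is true.
  12. (¬p9 ∨ ¬p11 ∨ ¬p7) — ¬p7 is true.
  13. (¬p8 ∨ ¬p5 ∨ p11) — p11 is true.
  14. (¬p6 ∨ ¬p9 ∨ ¬p5) — ¬p5 is true.
  15. (p10 ∨ p3 ∨ p11) — p10 is true.
  16. (¬p3 ∨ p6 ∨ ¬p9) — ¬p3 is true.
  17. (¬p9 ∨ p8 ∨ p3) — p8 is true.
  18. (¬p8 ∨ p6 ∨ p7) — p6 is true.
  19. (¬p10 ∨ ¬p7 ∨ p11) — ¬p7 is true.
  20. (¬p1 ∨ p3 ∨ ¬p11) — ¬p1 is true.
  21. (p6 ∨ ¬p2 ∨ ¬p7) — ¬p7 is true.
  22. (¬p10 ∨ ¬p11 ∨ ¬p5) — ¬p5 is true.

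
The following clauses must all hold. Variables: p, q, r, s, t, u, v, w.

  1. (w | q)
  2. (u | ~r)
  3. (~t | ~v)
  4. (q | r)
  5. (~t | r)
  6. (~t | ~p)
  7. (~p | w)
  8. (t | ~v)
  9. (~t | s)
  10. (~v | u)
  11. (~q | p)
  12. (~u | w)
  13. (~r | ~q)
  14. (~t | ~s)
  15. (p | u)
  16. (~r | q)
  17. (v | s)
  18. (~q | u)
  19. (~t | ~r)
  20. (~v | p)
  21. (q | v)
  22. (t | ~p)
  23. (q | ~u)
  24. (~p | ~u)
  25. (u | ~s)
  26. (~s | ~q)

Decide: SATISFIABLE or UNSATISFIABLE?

UNSATISFIABLE

q = True:
  propagation gives p=True, t=False; an empty clause results — contradiction.
q = False:
  propagation gives w=True, r=True; an empty clause results — contradiction.
Every branch closes, so no satisfying assignment exists.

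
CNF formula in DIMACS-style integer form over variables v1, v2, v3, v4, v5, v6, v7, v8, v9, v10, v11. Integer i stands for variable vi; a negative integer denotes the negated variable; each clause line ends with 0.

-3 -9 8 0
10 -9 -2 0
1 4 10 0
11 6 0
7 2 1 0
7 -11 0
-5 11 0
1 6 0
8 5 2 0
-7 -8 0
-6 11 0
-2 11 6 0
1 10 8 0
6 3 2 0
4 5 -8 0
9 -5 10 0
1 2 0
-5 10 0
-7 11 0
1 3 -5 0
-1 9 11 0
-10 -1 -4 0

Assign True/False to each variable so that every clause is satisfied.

Try v1 = False.
  then v6 is forced to True.
  then v11 is forced to True.
  then v7 is forced to True.
  then v8 is forced to False.
  then v10 is forced to True.
  then v2 is forced to True.
The remaining clauses are satisfied by v3 = True, v4 = True, v5 = True, v9 = False.

v1=0  v2=1  v3=1  v4=1  v5=1  v6=1  v7=1  v8=0  v9=0  v10=1  v11=1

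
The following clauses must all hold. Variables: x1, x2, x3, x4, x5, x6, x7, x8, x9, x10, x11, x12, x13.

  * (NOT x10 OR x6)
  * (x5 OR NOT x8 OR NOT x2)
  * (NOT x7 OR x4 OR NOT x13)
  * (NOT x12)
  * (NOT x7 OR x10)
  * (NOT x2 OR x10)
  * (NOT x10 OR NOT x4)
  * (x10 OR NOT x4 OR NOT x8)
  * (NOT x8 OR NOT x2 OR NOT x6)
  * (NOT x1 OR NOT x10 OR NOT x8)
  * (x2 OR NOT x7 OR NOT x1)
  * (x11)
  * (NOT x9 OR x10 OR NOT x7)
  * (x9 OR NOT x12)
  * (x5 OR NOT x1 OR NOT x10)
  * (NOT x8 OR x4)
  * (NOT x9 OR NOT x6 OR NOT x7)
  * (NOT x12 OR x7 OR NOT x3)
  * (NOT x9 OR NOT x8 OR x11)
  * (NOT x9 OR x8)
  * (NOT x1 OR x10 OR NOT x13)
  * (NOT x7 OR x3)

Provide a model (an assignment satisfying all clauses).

x1=F  x2=F  x3=F  x4=F  x5=F  x6=T  x7=F  x8=F  x9=F  x10=F  x11=T  x12=F  x13=F

Unit propagation: (NOT x12) forces x12 = False.
Unit propagation: (x11) forces x11 = True.
x1 occurs only negated in the remaining clauses — set x1 = False.
Pure literal: x7 appears only negated; assign x7 = False.
Try x2 = False.
Branch on x4: take x4 = False.
  then x8 is forced to False.
  then x9 is forced to False.
The remaining clauses are satisfied by x3 = False, x5 = False, x6 = True, x10 = False, x13 = False.
Every clause has at least one true literal under this assignment.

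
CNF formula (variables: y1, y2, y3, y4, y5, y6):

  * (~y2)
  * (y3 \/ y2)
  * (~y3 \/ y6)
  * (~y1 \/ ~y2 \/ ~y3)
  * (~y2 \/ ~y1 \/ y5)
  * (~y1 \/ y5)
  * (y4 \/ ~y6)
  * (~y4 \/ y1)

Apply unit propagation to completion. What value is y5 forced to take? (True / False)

True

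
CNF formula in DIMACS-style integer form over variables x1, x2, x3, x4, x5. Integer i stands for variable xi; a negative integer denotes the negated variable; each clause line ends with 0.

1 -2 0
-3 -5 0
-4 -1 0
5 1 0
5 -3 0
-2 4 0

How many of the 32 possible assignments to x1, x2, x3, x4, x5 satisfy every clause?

Satisfying assignments:
  x1=0 x2=0 x3=0 x4=0 x5=1
  x1=0 x2=0 x3=0 x4=1 x5=1
  x1=1 x2=0 x3=0 x4=0 x5=0
  x1=1 x2=0 x3=0 x4=0 x5=1
That's 4 in total.

4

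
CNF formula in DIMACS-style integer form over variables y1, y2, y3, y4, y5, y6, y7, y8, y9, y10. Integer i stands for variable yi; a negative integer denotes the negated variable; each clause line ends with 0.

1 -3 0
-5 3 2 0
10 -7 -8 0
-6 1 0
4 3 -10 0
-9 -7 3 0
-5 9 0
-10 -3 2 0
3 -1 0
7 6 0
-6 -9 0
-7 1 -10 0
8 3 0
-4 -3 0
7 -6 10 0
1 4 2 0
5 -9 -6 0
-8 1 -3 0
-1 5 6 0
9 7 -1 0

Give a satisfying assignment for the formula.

y1 = T, y2 = T, y3 = T, y4 = F, y5 = F, y6 = T, y7 = T, y8 = F, y9 = F, y10 = F

Pure literal: y2 appears only positively; assign y2 = True.
Set y1 = True and propagate.
  then y3 is forced to True.
  then y4 is forced to False.
Set y5 = False and propagate.
  then y6 is forced to True.
  then y9 is forced to False.
  then y7 is forced to True.
Set y8 = False and propagate.
y10 is now unconstrained; take y10 = False.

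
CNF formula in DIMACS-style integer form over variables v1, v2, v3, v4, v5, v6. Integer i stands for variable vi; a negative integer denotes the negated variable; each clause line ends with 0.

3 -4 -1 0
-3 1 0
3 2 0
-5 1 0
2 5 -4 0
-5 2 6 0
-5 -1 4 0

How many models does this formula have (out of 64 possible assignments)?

15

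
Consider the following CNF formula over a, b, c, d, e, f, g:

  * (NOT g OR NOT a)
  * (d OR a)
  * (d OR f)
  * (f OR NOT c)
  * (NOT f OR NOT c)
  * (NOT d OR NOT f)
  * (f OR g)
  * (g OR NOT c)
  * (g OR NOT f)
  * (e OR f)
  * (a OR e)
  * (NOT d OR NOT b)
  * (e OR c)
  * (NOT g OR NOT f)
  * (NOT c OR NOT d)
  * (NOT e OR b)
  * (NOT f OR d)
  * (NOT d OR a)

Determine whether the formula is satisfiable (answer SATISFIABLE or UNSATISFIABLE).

f = True:
  propagation gives c=False, d=False; an empty clause results — contradiction.
f = False:
  propagation gives d=True, c=False, g=True, a=False; an empty clause results — contradiction.
Every branch closes, so no satisfying assignment exists.

UNSATISFIABLE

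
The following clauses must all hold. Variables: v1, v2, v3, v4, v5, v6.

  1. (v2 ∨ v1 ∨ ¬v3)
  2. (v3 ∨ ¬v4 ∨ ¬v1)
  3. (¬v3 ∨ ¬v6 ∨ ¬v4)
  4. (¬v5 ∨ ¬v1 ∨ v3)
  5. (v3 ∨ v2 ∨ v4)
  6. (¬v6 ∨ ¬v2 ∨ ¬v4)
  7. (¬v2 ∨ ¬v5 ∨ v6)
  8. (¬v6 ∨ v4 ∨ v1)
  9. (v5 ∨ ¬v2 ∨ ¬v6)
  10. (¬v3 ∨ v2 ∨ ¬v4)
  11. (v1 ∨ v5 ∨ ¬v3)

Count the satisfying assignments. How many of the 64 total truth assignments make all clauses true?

Case analysis on v3 and v2:
  v3=T, v2=T: remaining (v1,v4,v5,v6) ∈ {(T,F,F,F); (T,F,T,T); (T,T,F,F)} — 3.
  v3=T, v2=F: remaining (v1,v4,v5,v6) ∈ {(T,F,F,F); (T,F,F,T); (T,F,T,F); (T,F,T,T)} — 4.
  v3=F, v2=T: remaining (v1,v4,v5,v6) ∈ {(F,F,F,F); (F,T,F,F); (T,F,F,F)} — 3.
  v3=F, v2=F: remaining (v1,v4,v5,v6) ∈ {(F,T,F,F); (F,T,F,T); (F,T,T,F); (F,T,T,T)} — 4.
Total: 3 + 4 + 3 + 4 = 14.

14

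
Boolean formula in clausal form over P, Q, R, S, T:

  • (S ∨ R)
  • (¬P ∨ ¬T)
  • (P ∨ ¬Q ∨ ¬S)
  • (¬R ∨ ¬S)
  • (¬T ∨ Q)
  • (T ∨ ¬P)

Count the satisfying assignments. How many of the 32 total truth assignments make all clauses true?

The models are:
  P=0 Q=0 R=0 S=1 T=0
  P=0 Q=0 R=1 S=0 T=0
  P=0 Q=1 R=1 S=0 T=0
  P=0 Q=1 R=1 S=0 T=1
Count: 4.

4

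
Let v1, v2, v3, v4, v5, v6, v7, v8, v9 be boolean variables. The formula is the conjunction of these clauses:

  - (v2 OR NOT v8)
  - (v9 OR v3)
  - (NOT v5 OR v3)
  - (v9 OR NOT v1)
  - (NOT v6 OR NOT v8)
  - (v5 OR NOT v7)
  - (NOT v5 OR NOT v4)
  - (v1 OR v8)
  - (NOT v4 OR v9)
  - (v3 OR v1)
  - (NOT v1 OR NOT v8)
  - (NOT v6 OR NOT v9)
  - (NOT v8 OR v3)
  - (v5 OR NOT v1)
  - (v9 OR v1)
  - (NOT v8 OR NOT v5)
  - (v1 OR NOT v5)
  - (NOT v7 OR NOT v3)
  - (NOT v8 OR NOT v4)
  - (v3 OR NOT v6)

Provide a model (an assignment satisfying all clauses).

Pure literal: v2 appears only positively; assign v2 = True.
v4 occurs only negated in the remaining clauses — set v4 = False.
Try v1 = False.
  then v8 is forced to True.
  then v6 is forced to False.
  then v3 is forced to True.
  then v9 is forced to True.
  then v5 is forced to False.
  then v7 is forced to False.
Every clause has at least one true literal under this assignment.

v1=False, v2=True, v3=True, v4=False, v5=False, v6=False, v7=False, v8=True, v9=True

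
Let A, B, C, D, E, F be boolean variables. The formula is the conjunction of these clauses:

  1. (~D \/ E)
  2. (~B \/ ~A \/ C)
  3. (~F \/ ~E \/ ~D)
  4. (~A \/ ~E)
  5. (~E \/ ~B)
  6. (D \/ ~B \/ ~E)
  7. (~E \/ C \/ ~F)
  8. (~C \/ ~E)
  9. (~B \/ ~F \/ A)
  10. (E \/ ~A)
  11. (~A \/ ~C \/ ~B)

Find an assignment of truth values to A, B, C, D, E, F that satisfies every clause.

A=F, B=T, C=F, D=F, E=F, F=F

Pure literal: F appears only negated; assign F = False.
Branch on A: take A = False.
Branch on B: take B = True.
  then E is forced to False.
  then D is forced to False.
C is now unconstrained; take C = False.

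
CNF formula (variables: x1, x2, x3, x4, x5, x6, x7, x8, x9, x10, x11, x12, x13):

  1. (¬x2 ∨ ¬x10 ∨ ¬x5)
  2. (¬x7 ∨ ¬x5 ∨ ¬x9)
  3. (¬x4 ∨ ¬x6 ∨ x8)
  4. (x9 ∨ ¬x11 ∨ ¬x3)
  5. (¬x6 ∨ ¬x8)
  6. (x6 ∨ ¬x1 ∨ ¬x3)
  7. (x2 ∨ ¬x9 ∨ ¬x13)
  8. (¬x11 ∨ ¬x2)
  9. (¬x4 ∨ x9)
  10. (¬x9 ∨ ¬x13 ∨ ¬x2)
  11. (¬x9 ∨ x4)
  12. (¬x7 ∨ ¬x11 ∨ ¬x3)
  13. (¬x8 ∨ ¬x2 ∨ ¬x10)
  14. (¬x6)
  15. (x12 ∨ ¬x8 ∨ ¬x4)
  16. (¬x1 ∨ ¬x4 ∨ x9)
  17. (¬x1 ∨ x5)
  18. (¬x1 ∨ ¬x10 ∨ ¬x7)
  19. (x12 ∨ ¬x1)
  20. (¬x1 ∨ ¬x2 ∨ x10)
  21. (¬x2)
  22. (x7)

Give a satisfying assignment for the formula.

x1=0  x2=0  x3=0  x4=1  x5=0  x6=0  x7=1  x8=0  x9=1  x10=1  x11=1  x12=0  x13=0

Unit propagation: (¬x6) forces x6 = False.
(¬x2) is a unit clause, so x2 = False.
The clause (x7) is unit: x7 must be True.
x1 occurs only negated in the remaining clauses — set x1 = False.
Pure literal: x3 appears only negated; assign x3 = False.
Set x4 = True and propagate.
  then x9 is forced to True.
  then x5 is forced to False.
  then x13 is forced to False.
For the remaining variables, x8 = False, x10 = True, x11 = True, x12 = False works.
Every clause has at least one true literal under this assignment.
Check each clause:
  1. (¬x10 ∨ ¬x5 ∨ ¬x2) — ¬x5 is true.
  2. (¬x7 ∨ ¬x5 ∨ ¬x9) — ¬x5 is true.
  3. (x8 ∨ ¬x4 ∨ ¬x6) — ¬x6 is true.
  4. (¬x11 ∨ x9 ∨ ¬x3) — x9 is true.
  5. (¬x6 ∨ ¬x8) — ¬x8 is true.
  6. (¬x1 ∨ x6 ∨ ¬x3) — ¬x3 is true.
  7. (x2 ∨ ¬x13 ∨ ¬x9) — ¬x13 is true.
  8. (¬x2 ∨ ¬x11) — ¬x2 is true.
  9. (¬x4 ∨ x9) — x9 is true.
  10. (¬x2 ∨ ¬x13 ∨ ¬x9) — ¬x13 is true.
  11. (x4 ∨ ¬x9) — x4 is true.
  12. (¬x7 ∨ ¬x3 ∨ ¬x11) — ¬x3 is true.
  13. (¬x10 ∨ ¬x2 ∨ ¬x8) — ¬x8 is true.
  14. (¬x6) — ¬x6 is true.
  15. (¬x4 ∨ ¬x8 ∨ x12) — ¬x8 is true.
  16. (¬x4 ∨ x9 ∨ ¬x1) — x9 is true.
  17. (¬x1 ∨ x5) — ¬x1 is true.
  18. (¬x7 ∨ ¬x1 ∨ ¬x10) — ¬x1 is true.
  19. (x12 ∨ ¬x1) — ¬x1 is true.
  20. (¬x2 ∨ x10 ∨ ¬x1) — x10 is true.
  21. (¬x2) — ¬x2 is true.
  22. (x7) — x7 is true.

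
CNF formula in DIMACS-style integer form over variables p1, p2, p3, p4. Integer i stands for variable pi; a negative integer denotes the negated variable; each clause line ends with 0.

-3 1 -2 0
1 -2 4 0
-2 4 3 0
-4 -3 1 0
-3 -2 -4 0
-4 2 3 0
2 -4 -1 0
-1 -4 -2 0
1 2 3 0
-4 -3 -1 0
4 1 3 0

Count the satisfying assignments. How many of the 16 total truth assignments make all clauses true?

The models are:
  p1=F p2=F p3=T p4=F
  p1=F p2=T p3=F p4=T
  p1=T p2=F p3=F p4=F
  p1=T p2=F p3=T p4=F
  p1=T p2=T p3=T p4=F
That's 5 in total.

5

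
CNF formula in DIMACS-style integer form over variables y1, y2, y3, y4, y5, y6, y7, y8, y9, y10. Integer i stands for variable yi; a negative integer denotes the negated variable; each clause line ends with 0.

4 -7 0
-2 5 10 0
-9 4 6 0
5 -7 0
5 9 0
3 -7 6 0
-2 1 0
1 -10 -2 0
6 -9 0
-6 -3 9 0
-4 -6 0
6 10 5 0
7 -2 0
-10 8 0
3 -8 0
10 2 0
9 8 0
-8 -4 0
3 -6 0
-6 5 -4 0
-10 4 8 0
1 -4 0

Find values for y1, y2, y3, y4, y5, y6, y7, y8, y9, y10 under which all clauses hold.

y1=T, y2=F, y3=T, y4=F, y5=T, y6=F, y7=F, y8=T, y9=F, y10=T

Check each clause:
  1. {y4, ¬y7} — ¬y7 is true.
  2. {¬y2, y10, y5} — y10 is true.
  3. {y6, y4, ¬y9} — ¬y9 is true.
  4. {¬y7, y5} — ¬y7 is true.
  5. {y9, y5} — y5 is true.
  6. {y6, ¬y7, y3} — ¬y7 is true.
  7. {¬y2, y1} — y1 is true.
  8. {y1, ¬y2, ¬y10} — y1 is true.
  9. {¬y9, y6} — ¬y9 is true.
  10. {¬y6, y9, ¬y3} — ¬y6 is true.
  11. {¬y6, ¬y4} — ¬y6 is true.
  12. {y5, y6, y10} — y10 is true.
  13. {y7, ¬y2} — ¬y2 is true.
  14. {¬y10, y8} — y8 is true.
  15. {y3, ¬y8} — y3 is true.
  16. {y10, y2} — y10 is true.
  17. {y9, y8} — y8 is true.
  18. {¬y4, ¬y8} — ¬y4 is true.
  19. {¬y6, y3} — ¬y6 is true.
  20. {y5, ¬y6, ¬y4} — ¬y6 is true.
  21. {y4, ¬y10, y8} — y8 is true.
  22. {¬y4, y1} — y1 is true.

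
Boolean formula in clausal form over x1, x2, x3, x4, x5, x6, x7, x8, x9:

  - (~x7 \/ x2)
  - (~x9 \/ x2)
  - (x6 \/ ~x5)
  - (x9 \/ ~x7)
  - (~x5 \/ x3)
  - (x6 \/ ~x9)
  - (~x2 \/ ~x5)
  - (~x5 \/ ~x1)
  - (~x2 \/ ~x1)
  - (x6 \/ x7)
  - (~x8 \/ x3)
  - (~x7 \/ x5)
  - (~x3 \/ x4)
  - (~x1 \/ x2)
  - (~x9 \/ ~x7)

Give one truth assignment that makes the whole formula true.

x1=F  x2=F  x3=T  x4=T  x5=T  x6=T  x7=F  x8=F  x9=F

x1 occurs only negated in the remaining clauses — set x1 = False.
x4 occurs only positively in the remaining clauses — set x4 = True.
Branch on x2: take x2 = False.
  then x7 is forced to False.
  then x9 is forced to False.
  then x6 is forced to True.
For the remaining variables, x3 = True, x5 = True, x8 = False works.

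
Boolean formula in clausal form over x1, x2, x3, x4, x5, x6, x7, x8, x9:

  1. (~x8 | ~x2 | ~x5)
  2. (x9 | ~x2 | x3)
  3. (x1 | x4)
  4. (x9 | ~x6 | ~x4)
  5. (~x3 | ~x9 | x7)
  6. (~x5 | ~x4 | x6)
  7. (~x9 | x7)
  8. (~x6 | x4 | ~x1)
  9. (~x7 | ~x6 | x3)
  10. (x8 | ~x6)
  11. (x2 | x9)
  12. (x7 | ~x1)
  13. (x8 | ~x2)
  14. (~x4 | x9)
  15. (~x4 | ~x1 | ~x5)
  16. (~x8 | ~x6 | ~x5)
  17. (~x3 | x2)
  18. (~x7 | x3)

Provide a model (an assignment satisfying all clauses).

Pure literal: x5 appears only negated; assign x5 = False.
Try x1 = True.
  then x7 is forced to True.
  then x3 is forced to True.
  then x2 is forced to True.
  then x8 is forced to True.
Set x4 = False and propagate.
  then x6 is forced to False.
x9 is now unconstrained; take x9 = True.
Check each clause:
  1. (~x5 | ~x2 | ~x8) — ~x5 is true.
  2. (x9 | x3 | ~x2) — x9 is true.
  3. (x4 | x1) — x1 is true.
  4. (~x4 | x9 | ~x6) — x9 is true.
  5. (~x9 | ~x3 | x7) — x7 is true.
  6. (~x4 | ~x5 | x6) — ~x5 is true.
  7. (~x9 | x7) — x7 is true.
  8. (x4 | ~x1 | ~x6) — ~x6 is true.
  9. (x3 | ~x7 | ~x6) — ~x6 is true.
  10. (x8 | ~x6) — x8 is true.
  11. (x9 | x2) — x9 is true.
  12. (x7 | ~x1) — x7 is true.
  13. (~x2 | x8) — x8 is true.
  14. (x9 | ~x4) — x9 is true.
  15. (~x5 | ~x4 | ~x1) — ~x5 is true.
  16. (~x5 | ~x8 | ~x6) — ~x6 is true.
  17. (x2 | ~x3) — x2 is true.
  18. (~x7 | x3) — x3 is true.

x1=T  x2=T  x3=T  x4=F  x5=F  x6=F  x7=T  x8=T  x9=T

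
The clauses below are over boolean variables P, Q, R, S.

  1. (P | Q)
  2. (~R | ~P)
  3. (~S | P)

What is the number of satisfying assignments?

The models are:
  P=0 Q=1 R=0 S=0
  P=0 Q=1 R=1 S=0
  P=1 Q=0 R=0 S=0
  P=1 Q=0 R=0 S=1
  P=1 Q=1 R=0 S=0
  P=1 Q=1 R=0 S=1
Count: 6.

6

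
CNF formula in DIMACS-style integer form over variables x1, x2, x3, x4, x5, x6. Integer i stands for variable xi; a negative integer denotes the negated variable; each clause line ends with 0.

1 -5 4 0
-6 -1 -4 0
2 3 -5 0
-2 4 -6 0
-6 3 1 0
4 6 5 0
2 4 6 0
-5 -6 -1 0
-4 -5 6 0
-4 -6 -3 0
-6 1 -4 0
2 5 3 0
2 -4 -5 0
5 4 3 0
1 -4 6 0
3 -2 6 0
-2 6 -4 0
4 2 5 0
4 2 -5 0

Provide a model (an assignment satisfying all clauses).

x1=True, x2=False, x3=True, x4=True, x5=False, x6=False

Check each clause:
  1. (x4 \/ ~x5 \/ x1) — x1 is true.
  2. (~x4 \/ ~x6 \/ ~x1) — ~x6 is true.
  3. (x2 \/ x3 \/ ~x5) — x3 is true.
  4. (~x6 \/ ~x2 \/ x4) — ~x6 is true.
  5. (x3 \/ x1 \/ ~x6) — x1 is true.
  6. (x5 \/ x4 \/ x6) — x4 is true.
  7. (x4 \/ x2 \/ x6) — x4 is true.
  8. (~x5 \/ ~x1 \/ ~x6) — ~x6 is true.
  9. (~x5 \/ x6 \/ ~x4) — ~x5 is true.
  10. (~x3 \/ ~x6 \/ ~x4) — ~x6 is true.
  11. (~x6 \/ ~x4 \/ x1) — x1 is true.
  12. (x3 \/ x2 \/ x5) — x3 is true.
  13. (x2 \/ ~x5 \/ ~x4) — ~x5 is true.
  14. (x3 \/ x4 \/ x5) — x3 is true.
  15. (x1 \/ ~x4 \/ x6) — x1 is true.
  16. (~x2 \/ x3 \/ x6) — x3 is true.
  17. (~x4 \/ x6 \/ ~x2) — ~x2 is true.
  18. (x2 \/ x4 \/ x5) — x4 is true.
  19. (x4 \/ ~x5 \/ x2) — ~x5 is true.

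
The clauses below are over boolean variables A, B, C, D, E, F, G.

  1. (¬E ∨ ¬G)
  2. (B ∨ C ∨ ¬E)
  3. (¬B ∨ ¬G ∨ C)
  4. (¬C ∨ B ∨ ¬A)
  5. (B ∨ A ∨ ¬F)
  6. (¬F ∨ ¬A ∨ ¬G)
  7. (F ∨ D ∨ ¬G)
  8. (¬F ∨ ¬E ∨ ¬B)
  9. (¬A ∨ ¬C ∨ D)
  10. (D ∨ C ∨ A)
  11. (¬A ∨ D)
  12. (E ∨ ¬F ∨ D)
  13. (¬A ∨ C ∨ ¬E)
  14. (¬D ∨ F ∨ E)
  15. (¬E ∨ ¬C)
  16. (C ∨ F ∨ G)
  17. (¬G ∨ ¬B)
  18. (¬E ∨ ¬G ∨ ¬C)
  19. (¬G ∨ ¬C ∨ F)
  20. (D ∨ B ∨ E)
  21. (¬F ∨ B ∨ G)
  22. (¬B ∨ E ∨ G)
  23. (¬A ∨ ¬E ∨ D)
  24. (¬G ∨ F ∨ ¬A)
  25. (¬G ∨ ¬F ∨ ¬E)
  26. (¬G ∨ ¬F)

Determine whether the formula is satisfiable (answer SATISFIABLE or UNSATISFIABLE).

G = True:
  propagation gives E=False, B=False, D=True, F=True; an empty clause results — contradiction.
G = False:
  E = True:
    propagation gives C=False, B=True, F=False; an empty clause results — contradiction.
  E = False:
    propagation gives B=False, D=True, F=True; an empty clause results — contradiction.
Every branch closes, so no satisfying assignment exists.

UNSATISFIABLE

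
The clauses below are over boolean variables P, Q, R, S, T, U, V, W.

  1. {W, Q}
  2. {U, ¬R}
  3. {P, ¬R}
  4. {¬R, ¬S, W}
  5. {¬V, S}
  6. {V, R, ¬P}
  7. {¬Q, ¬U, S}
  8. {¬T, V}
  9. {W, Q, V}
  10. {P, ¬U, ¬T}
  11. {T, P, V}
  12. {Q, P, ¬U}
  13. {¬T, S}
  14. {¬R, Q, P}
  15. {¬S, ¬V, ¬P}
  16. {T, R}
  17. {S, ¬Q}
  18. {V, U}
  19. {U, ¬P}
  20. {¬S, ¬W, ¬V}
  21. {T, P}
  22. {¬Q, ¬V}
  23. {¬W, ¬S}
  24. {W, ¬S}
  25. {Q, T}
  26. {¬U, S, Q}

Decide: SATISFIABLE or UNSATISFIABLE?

UNSATISFIABLE

S = True:
  propagation gives W=False; an empty clause results — contradiction.
S = False:
  propagation gives V=False, T=False, P=True, R=True; an empty clause results — contradiction.
Every branch closes, so no satisfying assignment exists.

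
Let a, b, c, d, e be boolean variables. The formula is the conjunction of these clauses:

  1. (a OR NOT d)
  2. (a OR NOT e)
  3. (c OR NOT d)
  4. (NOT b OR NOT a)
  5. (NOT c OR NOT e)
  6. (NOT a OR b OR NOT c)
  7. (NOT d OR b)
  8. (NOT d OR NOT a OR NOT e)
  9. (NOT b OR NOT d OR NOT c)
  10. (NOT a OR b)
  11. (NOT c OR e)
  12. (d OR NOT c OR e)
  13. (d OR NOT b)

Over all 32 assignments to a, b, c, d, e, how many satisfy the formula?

1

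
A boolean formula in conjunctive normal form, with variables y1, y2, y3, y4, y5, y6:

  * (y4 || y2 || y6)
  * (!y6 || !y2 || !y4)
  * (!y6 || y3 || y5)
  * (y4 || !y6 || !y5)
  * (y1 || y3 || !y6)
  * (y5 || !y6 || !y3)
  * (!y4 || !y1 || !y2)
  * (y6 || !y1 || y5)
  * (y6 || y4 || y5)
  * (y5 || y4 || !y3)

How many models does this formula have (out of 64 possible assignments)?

Split on y6, then y4.
  y6=1, y4=1: remaining (y1,y2,y3,y5) ∈ {(0,0,1,1); (1,0,0,1); (1,0,1,1)} — 3.
  y6=1, y4=0: a clause becomes empty — 0.
  y6=0, y4=1: y3 free; 5 ways for (y1,y2,y5) × 2^1 = 10.
  y6=0, y4=0: remaining (y1,y2,y3,y5) ∈ {(0,1,0,1); (0,1,1,1); (1,1,0,1); (1,1,1,1)} — 4.
Total: 3 + 0 + 10 + 4 = 17.

17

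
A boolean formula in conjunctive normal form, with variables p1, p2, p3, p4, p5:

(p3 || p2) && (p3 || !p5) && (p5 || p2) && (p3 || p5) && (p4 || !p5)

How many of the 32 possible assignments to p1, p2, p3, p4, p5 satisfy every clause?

8

Case analysis on p5 and p3:
  p5=1, p3=1: remaining (p1,p2,p4) ∈ {(0,0,1); (0,1,1); (1,0,1); (1,1,1)} — 4.
  p5=1, p3=0: a clause becomes empty — 0.
  p5=0, p3=1: remaining (p1,p2,p4) ∈ {(0,1,0); (0,1,1); (1,1,0); (1,1,1)} — 4.
  p5=0, p3=0: a clause becomes empty — 0.
Total: 4 + 0 + 4 + 0 = 8.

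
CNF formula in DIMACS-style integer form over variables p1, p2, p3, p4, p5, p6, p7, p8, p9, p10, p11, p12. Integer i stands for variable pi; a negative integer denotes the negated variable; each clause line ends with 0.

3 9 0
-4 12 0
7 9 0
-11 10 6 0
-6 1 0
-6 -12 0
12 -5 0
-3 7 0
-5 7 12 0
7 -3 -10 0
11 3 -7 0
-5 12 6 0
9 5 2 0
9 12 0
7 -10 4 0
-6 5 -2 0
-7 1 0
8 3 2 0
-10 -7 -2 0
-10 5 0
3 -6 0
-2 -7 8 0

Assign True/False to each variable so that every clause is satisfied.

p1=F  p2=T  p3=F  p4=T  p5=F  p6=F  p7=F  p8=F  p9=T  p10=F  p11=F  p12=T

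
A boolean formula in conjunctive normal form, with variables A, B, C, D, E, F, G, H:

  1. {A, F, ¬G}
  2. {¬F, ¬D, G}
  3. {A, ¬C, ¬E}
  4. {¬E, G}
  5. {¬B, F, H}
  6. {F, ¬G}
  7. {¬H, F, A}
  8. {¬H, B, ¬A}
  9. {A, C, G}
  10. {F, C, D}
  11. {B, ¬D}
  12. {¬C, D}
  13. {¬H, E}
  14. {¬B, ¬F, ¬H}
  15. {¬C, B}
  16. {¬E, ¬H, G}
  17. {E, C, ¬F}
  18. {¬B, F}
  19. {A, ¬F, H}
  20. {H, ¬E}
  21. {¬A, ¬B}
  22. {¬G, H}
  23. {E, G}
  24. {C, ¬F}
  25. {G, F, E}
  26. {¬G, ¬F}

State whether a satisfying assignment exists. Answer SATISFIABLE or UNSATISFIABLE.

F = True:
  propagation gives C=True, D=True, G=True; an empty clause results — contradiction.
F = False:
  propagation gives G=False, E=False; an empty clause results — contradiction.
Every branch closes, so no satisfying assignment exists.

UNSATISFIABLE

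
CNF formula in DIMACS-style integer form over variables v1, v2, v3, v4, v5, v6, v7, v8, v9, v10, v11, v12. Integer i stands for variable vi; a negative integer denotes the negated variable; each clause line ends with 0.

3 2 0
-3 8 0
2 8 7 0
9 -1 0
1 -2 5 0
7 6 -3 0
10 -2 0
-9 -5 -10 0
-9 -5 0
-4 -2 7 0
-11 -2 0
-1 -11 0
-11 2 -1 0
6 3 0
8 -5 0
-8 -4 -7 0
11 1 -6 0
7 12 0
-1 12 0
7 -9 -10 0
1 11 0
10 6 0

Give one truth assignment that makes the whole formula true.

v1=T, v2=F, v3=T, v4=T, v5=F, v6=T, v7=F, v8=T, v9=T, v10=F, v11=F, v12=T

Check each clause:
  1. (v3 OR v2) — v3 is true.
  2. (v8 OR NOT v3) — v8 is true.
  3. (v7 OR v2 OR v8) — v8 is true.
  4. (NOT v1 OR v9) — v9 is true.
  5. (NOT v2 OR v5 OR v1) — v1 is true.
  6. (NOT v3 OR v7 OR v6) — v6 is true.
  7. (NOT v2 OR v10) — NOT v2 is true.
  8. (NOT v10 OR NOT v5 OR NOT v9) — NOT v5 is true.
  9. (NOT v5 OR NOT v9) — NOT v5 is true.
  10. (NOT v2 OR NOT v4 OR v7) — NOT v2 is true.
  11. (NOT v2 OR NOT v11) — NOT v11 is true.
  12. (NOT v11 OR NOT v1) — NOT v11 is true.
  13. (NOT v11 OR NOT v1 OR v2) — NOT v11 is true.
  14. (v3 OR v6) — v3 is true.
  15. (v8 OR NOT v5) — v8 is true.
  16. (NOT v7 OR NOT v8 OR NOT v4) — NOT v7 is true.
  17. (v11 OR v1 OR NOT v6) — v1 is true.
  18. (v12 OR v7) — v12 is true.
  19. (NOT v1 OR v12) — v12 is true.
  20. (v7 OR NOT v9 OR NOT v10) — NOT v10 is true.
  21. (v11 OR v1) — v1 is true.
  22. (v6 OR v10) — v6 is true.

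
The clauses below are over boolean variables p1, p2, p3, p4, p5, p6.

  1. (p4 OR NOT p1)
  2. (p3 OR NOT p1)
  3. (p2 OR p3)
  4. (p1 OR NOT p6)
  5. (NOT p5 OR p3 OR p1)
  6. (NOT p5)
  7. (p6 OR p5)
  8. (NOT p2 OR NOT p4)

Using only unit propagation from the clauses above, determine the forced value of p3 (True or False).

True

Unit clause (NOT p5) sets p5 = False.
In (p5 OR p6), p5 is now false; p6 must hold, so p6 = True.
In (p1 OR NOT p6), NOT p6 is now false; p1 must hold, so p1 = True.
From (NOT p1 OR p4) and p1 = True: p4 = True.
In (NOT p1 OR p3), NOT p1 is now false; p3 must hold, so p3 = True.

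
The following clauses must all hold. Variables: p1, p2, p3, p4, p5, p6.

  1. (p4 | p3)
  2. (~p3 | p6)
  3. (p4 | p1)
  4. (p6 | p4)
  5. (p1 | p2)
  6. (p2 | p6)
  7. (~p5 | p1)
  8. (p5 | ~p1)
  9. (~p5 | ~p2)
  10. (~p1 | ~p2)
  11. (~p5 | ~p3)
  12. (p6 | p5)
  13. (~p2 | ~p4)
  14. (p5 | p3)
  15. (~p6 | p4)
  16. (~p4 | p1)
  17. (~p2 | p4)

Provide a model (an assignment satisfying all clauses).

p1=True, p2=False, p3=False, p4=True, p5=True, p6=True

Check each clause:
  1. (p4 | p3) — p4 is true.
  2. (p6 | ~p3) — ~p3 is true.
  3. (p1 | p4) — p1 is true.
  4. (p6 | p4) — p4 is true.
  5. (p2 | p1) — p1 is true.
  6. (p2 | p6) — p6 is true.
  7. (p1 | ~p5) — p1 is true.
  8. (~p1 | p5) — p5 is true.
  9. (~p2 | ~p5) — ~p2 is true.
  10. (~p1 | ~p2) — ~p2 is true.
  11. (~p5 | ~p3) — ~p3 is true.
  12. (p6 | p5) — p5 is true.
  13. (~p4 | ~p2) — ~p2 is true.
  14. (p5 | p3) — p5 is true.
  15. (p4 | ~p6) — p4 is true.
  16. (~p4 | p1) — p1 is true.
  17. (p4 | ~p2) — p4 is true.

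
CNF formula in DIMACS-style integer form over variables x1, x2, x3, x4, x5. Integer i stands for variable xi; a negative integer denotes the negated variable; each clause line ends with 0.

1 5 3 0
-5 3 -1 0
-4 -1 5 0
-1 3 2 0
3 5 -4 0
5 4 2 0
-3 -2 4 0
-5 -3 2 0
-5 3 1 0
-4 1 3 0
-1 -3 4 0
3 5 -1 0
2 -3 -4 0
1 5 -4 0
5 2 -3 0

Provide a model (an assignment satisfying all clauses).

Try x1 = False.
For the remaining variables, x2 = True, x3 = True, x4 = True, x5 = True works.
Every clause has at least one true literal under this assignment.
Check each clause:
  1. (x5 | x3 | x1) — x3 is true.
  2. (x3 | ~x5 | ~x1) — x3 is true.
  3. (~x1 | x5 | ~x4) — x5 is true.
  4. (~x1 | x2 | x3) — x2 is true.
  5. (x5 | ~x4 | x3) — x3 is true.
  6. (x4 | x2 | x5) — x2 is true.
  7. (~x2 | x4 | ~x3) — x4 is true.
  8. (x2 | ~x3 | ~x5) — x2 is true.
  9. (x1 | x3 | ~x5) — x3 is true.
  10. (~x4 | x1 | x3) — x3 is true.
  11. (~x1 | x4 | ~x3) — x4 is true.
  12. (x5 | ~x1 | x3) — x3 is true.
  13. (x2 | ~x3 | ~x4) — x2 is true.
  14. (~x4 | x1 | x5) — x5 is true.
  15. (~x3 | x2 | x5) — x5 is true.

x1=F  x2=T  x3=T  x4=T  x5=T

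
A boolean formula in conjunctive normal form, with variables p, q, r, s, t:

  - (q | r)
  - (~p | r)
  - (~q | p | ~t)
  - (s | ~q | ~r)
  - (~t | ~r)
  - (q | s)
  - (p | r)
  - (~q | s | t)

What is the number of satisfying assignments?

Satisfying assignments:
  p=F q=F r=T s=T t=F
  p=F q=T r=T s=T t=F
  p=T q=F r=T s=T t=F
  p=T q=T r=T s=T t=F
That's 4 in total.

4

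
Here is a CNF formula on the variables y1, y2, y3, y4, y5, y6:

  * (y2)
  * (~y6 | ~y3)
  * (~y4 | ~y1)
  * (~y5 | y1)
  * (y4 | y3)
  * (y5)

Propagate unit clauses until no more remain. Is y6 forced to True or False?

False

(y2) stands alone — y2 = True.
(y5) stands alone — y5 = True.
(~y5 | y1) with y5 = True leaves only y1, so y1 = True.
In (~y1 | ~y4), ~y1 is now false; ~y4 must hold, so y4 = False.
(y4 | y3) with y4 = False leaves only y3, so y3 = True.
From (~y3 | ~y6) and y3 = True: y6 = False.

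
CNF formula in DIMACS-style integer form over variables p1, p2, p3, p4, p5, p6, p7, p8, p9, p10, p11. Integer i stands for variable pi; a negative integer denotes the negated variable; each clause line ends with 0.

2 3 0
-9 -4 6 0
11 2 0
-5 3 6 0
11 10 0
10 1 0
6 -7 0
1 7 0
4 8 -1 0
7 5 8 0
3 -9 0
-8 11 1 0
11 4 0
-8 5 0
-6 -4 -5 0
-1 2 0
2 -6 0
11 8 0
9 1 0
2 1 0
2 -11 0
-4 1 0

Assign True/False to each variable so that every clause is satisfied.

Pure literal: p2 appears only positively; assign p2 = True.
p3 occurs only positively in the remaining clauses — set p3 = True.
Try p1 = True.
Branch on p4: take p4 = True.
Branch on p5: take p5 = True.
  then p6 is forced to False.
  then p9 is forced to False.
  then p7 is forced to False.
The remaining clauses are satisfied by p8 = True, p10 = True, p11 = False.

p1=T, p2=T, p3=T, p4=T, p5=T, p6=F, p7=F, p8=T, p9=F, p10=T, p11=F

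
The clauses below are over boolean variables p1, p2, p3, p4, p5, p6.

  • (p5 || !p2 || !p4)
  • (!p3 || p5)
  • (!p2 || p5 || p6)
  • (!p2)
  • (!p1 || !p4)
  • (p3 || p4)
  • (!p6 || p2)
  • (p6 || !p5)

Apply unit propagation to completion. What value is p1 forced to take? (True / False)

False

(!p2) is a unit clause: p2 = False.
In (!p6 || p2), p2 is now false; !p6 must hold, so p6 = False.
In (p6 || !p5), p6 is now false; !p5 must hold, so p5 = False.
In (p5 || !p3), p5 is now false; !p3 must hold, so p3 = False.
(p4 || p3) with p3 = False leaves only p4, so p4 = True.
(!p1 || !p4): since p4 = True, the clause reduces to (!p1). p1 = False.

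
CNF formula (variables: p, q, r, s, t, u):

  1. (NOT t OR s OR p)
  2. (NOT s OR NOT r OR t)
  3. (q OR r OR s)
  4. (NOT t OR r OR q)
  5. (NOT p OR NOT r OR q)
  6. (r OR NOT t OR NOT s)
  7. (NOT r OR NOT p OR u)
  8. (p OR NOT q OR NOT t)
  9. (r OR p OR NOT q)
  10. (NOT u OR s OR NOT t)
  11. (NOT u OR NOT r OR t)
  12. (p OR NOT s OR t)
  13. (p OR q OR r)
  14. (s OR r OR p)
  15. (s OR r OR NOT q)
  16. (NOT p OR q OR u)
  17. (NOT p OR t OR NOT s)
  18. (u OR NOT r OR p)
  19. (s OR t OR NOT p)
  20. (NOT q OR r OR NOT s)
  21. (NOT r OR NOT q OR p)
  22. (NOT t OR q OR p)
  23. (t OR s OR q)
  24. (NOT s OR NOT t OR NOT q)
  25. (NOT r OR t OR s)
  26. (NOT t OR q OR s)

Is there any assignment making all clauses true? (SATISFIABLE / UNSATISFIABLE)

r = True:
  t = True:
    p = True:
      propagation gives q=True, u=True, s=True; contradiction.
    p = False:
      propagation gives s=True, q=False; contradiction.
  t = False:
    propagation gives s=False; an empty clause results — contradiction.
r = False:
  s = True:
    propagation gives t=False, p=True; an empty clause results — contradiction.
  s = False:
    propagation gives q=True; an empty clause results — contradiction.
Every branch closes, so no satisfying assignment exists.

UNSATISFIABLE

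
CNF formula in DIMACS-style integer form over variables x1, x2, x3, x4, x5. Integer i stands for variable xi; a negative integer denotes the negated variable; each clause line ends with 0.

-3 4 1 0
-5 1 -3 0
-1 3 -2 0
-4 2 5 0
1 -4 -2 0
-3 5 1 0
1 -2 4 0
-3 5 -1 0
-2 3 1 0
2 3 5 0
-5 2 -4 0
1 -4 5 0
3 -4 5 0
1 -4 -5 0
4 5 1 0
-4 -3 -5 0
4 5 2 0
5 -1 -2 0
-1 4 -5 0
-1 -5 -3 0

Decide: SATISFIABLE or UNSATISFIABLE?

SATISFIABLE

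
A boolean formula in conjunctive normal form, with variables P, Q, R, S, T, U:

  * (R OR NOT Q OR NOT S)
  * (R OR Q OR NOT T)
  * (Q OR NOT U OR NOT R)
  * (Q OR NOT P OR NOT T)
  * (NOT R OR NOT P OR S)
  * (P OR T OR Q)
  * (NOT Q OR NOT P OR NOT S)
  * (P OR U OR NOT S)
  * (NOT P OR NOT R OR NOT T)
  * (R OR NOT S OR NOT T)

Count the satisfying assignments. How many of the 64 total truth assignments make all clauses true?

20

Case analysis on P and Q:
  P=1, Q=1: remaining (R,S,T,U) ∈ {(0,0,0,0); (0,0,0,1); (0,0,1,0); (0,0,1,1)} — 4.
  P=1, Q=0: 5 of the 16 assignments to (R,S,T,U) work.
  P=0, Q=1: T free; 5 ways for (R,S,U) × 2^1 = 10.
  P=0, Q=0: remaining (R,S,T,U) ∈ {(1,0,1,0)} — 1.
Total: 4 + 5 + 10 + 1 = 20.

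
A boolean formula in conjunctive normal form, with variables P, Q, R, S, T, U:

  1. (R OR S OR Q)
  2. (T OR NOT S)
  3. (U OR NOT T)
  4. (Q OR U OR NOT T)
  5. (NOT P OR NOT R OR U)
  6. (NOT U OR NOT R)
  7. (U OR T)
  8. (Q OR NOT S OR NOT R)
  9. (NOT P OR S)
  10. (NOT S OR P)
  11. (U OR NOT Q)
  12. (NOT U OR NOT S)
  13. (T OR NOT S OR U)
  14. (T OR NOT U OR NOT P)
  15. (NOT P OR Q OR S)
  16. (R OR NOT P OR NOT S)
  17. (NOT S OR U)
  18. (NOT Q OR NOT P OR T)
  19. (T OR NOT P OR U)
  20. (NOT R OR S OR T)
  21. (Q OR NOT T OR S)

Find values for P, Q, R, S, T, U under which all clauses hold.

Set P = False and propagate.
  then S is forced to False.
Try Q = True.
  then U is forced to True.
  then R is forced to False.
T is now unconstrained; take T = True.
Every clause has at least one true literal under this assignment.

P=False, Q=True, R=False, S=False, T=True, U=True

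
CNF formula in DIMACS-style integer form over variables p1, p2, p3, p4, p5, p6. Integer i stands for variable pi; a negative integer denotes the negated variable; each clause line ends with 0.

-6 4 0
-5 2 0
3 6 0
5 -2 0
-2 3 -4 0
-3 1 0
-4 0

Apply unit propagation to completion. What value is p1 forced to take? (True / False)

True

(¬p4) is a unit clause: p4 = False.
(p4 ∨ ¬p6): since p4 = False, the clause reduces to (¬p6). p6 = False.
(p6 ∨ p3): since p6 = False, the clause reduces to (p3). p3 = True.
From (p1 ∨ ¬p3) and p3 = True: p1 = True.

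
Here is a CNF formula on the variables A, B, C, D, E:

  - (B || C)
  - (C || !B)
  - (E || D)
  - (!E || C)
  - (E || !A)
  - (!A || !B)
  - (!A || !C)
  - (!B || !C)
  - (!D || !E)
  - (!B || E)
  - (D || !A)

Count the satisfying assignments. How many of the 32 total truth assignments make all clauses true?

2

The models are:
  A=F B=F C=T D=F E=T
  A=F B=F C=T D=T E=F
Count: 2.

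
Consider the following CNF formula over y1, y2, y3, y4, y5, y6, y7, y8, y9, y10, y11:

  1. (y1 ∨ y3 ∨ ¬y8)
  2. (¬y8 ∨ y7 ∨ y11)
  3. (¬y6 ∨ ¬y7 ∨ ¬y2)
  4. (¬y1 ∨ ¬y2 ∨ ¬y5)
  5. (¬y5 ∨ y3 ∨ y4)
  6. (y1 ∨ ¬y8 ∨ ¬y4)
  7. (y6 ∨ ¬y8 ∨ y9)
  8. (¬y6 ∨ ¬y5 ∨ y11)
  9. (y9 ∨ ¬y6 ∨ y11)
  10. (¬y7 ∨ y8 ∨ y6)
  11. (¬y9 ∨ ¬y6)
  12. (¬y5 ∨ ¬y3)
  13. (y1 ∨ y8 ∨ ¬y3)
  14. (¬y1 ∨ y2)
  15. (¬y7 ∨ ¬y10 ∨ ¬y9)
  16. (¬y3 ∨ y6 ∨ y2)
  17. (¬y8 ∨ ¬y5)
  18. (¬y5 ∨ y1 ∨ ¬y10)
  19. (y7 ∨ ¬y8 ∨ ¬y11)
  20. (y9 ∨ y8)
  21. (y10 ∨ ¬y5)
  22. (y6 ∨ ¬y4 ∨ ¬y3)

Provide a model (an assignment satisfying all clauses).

y1=1, y2=1, y3=1, y4=0, y5=0, y6=0, y7=0, y8=0, y9=1, y10=1, y11=1

Check each clause:
  1. (¬y8 ∨ y1 ∨ y3) — ¬y8 is true.
  2. (y7 ∨ y11 ∨ ¬y8) — ¬y8 is true.
  3. (¬y6 ∨ ¬y2 ∨ ¬y7) — ¬y7 is true.
  4. (¬y5 ∨ ¬y1 ∨ ¬y2) — ¬y5 is true.
  5. (¬y5 ∨ y3 ∨ y4) — y3 is true.
  6. (¬y8 ∨ ¬y4 ∨ y1) — ¬y8 is true.
  7. (y6 ∨ ¬y8 ∨ y9) — ¬y8 is true.
  8. (y11 ∨ ¬y5 ∨ ¬y6) — ¬y6 is true.
  9. (¬y6 ∨ y11 ∨ y9) — y9 is true.
  10. (y6 ∨ y8 ∨ ¬y7) — ¬y7 is true.
  11. (¬y9 ∨ ¬y6) — ¬y6 is true.
  12. (¬y3 ∨ ¬y5) — ¬y5 is true.
  13. (¬y3 ∨ y8 ∨ y1) — y1 is true.
  14. (y2 ∨ ¬y1) — y2 is true.
  15. (¬y9 ∨ ¬y10 ∨ ¬y7) — ¬y7 is true.
  16. (y6 ∨ ¬y3 ∨ y2) — y2 is true.
  17. (¬y8 ∨ ¬y5) — ¬y8 is true.
  18. (¬y10 ∨ ¬y5 ∨ y1) — y1 is true.
  19. (¬y8 ∨ y7 ∨ ¬y11) — ¬y8 is true.
  20. (y8 ∨ y9) — y9 is true.
  21. (¬y5 ∨ y10) — y10 is true.
  22. (¬y3 ∨ y6 ∨ ¬y4) — ¬y4 is true.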